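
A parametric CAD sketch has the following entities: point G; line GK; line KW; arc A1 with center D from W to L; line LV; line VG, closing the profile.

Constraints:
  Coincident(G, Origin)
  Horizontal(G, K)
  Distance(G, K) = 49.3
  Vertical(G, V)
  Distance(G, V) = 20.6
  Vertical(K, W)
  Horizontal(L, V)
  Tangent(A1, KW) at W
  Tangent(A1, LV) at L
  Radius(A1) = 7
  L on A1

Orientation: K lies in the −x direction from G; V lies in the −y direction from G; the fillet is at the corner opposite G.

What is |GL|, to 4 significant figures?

47.05

G is at the origin; GK is horizontal with |GK| = 49.3 and K on the −x side, so K = (-49.30, 0.000). GV is vertical with |GV| = 20.6 and V on the −y side, so V = (0.000, -20.60). The virtual corner opposite G is at (-49.30, -20.60). The tangent condition forces DW to be normal to KW and the tangent condition forces DL to be normal to LV, with radius 7.0, so the center D sits 7.0 in from both sides at D = (-42.30, -13.60). That places the tangent points at W = (-49.30, -13.60) on KW and L = (-42.30, -20.60) on LV. Then |GL| = |L − G| = 47.05.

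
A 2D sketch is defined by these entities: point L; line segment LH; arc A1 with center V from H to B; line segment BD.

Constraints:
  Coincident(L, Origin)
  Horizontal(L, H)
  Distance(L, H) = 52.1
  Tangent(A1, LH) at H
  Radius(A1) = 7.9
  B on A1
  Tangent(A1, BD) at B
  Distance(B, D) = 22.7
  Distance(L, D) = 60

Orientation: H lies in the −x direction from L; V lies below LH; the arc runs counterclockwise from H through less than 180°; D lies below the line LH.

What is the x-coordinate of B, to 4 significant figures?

-59.41

Checks: |LH| = 52.10 ✓; |VB| = 7.900 ✓; ∠(VB, BD) = 90.00° ✓; |BD| = 22.70 ✓; |LD| = 60.00 ✓.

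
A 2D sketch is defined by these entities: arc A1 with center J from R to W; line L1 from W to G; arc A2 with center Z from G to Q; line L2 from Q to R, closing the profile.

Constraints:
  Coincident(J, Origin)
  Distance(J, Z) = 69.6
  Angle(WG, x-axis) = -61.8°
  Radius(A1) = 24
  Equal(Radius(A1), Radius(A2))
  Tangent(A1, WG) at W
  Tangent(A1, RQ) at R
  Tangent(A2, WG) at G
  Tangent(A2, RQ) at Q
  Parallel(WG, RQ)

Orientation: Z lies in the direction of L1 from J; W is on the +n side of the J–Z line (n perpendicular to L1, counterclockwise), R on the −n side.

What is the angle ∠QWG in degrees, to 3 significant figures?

34.6°

The slot axis is L1's direction at -61.8°, so u = (cos -61.8°, sin -61.8°) = (0.473, -0.881) and n = (−sin -61.8°, cos -61.8°) = (0.881, 0.473). J is at the origin and Z lies 69.6 along u from J, so Z = 69.6·u = (32.9, -61.3). Tangency of A1 to both parallel lines with radius 24.0 puts W and R at J ± 24.0·n: W = (21.2, 11.3), R = (-21.2, -11.3). Equal radii place G and Q the same way about Z: G = Z + 24.0·n = (54.0, -50.0), Q = Z − 24.0·n = (11.7, -72.7). Then cos ∠QWG = WQ·WG / (|WQ||WG|), giving 34.6°.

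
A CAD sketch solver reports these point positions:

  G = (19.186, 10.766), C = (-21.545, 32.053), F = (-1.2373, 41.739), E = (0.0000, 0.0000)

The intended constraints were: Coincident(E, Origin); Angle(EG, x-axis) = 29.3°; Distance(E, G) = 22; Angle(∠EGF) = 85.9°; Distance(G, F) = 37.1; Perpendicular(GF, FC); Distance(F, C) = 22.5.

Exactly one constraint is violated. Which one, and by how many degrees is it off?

Perpendicular(GF, FC) — off by 7.90°.

E = (0.00, 0.00) ✓; EG at 29.30° ✓; |EG| = 22.00 ✓; ∠EGF = 85.90° ✓; |GF| = 37.10 ✓; ∠(GF, FC) = 82.10° ✗; |FC| = 22.50 ✓.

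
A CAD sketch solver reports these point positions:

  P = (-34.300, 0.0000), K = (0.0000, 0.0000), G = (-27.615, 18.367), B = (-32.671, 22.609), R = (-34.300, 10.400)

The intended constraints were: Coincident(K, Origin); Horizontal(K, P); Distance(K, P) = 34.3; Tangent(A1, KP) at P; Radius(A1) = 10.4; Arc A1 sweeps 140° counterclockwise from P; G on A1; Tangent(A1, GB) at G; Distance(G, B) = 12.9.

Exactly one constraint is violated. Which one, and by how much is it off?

Distance(G, B) = 12.9 — off by 6.30.

K = (0.00, 0.00) ✓; K.y = 0.00, P.y = 0.00 ✓; |KP| = 34.30 ✓; ∠(RP, PK) = 90.00° ✓; |RP| = 10.40 ✓; bearing(R→G) − bearing(R→P) = 140.0° ✓; |RG| = 10.40 ✓; ∠(RG, GB) = 90.00° ✓; |GB| = 6.600 ✗.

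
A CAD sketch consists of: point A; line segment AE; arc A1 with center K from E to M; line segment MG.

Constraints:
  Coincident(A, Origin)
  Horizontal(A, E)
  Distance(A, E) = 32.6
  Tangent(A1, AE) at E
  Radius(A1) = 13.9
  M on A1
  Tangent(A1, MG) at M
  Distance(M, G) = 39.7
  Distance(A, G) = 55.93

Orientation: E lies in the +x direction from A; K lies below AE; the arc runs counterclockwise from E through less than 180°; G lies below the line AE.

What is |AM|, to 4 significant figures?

23.05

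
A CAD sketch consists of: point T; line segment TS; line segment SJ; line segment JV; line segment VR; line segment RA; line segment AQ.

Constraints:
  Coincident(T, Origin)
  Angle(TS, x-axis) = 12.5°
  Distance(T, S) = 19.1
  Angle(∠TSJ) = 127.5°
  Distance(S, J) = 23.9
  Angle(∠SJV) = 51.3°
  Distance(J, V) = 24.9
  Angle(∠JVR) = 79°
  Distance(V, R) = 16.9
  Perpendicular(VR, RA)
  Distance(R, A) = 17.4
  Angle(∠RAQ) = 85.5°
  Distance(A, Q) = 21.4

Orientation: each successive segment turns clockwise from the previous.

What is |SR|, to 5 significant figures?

7.0410

T is at the origin; TS runs at 12.5° with length 19.1, so S = (18.647, 4.1340). ∠TSJ = 127.5° gives SJ at -40.000° from the x-axis; with |SJ| = 23.9, J = (36.956, -11.229). ∠SJV = 51.3° gives JV at -168.70° from the x-axis; with |JV| = 24.9, V = (12.538, -16.108). ∠JVR = 79.0° gives VR at 90.300° from the x-axis; with |VR| = 16.9, R = (12.450, 0.79208). Then |SR| = |R − S| = 7.0410.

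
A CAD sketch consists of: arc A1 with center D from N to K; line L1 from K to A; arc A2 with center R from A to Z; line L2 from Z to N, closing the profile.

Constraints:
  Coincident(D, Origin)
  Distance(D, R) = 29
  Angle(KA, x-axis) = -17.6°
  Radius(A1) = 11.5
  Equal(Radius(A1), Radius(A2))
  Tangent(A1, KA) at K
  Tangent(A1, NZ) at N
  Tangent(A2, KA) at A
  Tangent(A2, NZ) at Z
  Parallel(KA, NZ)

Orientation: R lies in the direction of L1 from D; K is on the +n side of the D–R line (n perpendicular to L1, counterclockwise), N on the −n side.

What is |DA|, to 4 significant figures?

31.20

The slot axis is L1's direction at -17.6°, so u = (cos -17.6°, sin -17.6°) = (0.9532, -0.3024) and n = (−sin -17.6°, cos -17.6°) = (0.3024, 0.9532). D is at the origin and R lies 29.0 along u from D, so R = 29.0·u = (27.64, -8.769). Tangency of A1 to both parallel lines with radius 11.5 puts K and N at D ± 11.5·n: K = (3.477, 10.96), N = (-3.477, -10.96). Equal radii place A and Z the same way about R: A = R + 11.5·n = (31.12, 2.193), Z = R − 11.5·n = (24.17, -19.73). Then |DA| = |A − D| = 31.20.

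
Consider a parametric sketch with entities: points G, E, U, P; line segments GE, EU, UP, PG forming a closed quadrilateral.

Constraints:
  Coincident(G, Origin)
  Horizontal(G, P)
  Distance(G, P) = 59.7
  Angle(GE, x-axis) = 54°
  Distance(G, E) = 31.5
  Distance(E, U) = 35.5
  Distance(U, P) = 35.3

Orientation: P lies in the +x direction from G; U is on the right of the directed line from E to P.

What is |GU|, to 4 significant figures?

27.28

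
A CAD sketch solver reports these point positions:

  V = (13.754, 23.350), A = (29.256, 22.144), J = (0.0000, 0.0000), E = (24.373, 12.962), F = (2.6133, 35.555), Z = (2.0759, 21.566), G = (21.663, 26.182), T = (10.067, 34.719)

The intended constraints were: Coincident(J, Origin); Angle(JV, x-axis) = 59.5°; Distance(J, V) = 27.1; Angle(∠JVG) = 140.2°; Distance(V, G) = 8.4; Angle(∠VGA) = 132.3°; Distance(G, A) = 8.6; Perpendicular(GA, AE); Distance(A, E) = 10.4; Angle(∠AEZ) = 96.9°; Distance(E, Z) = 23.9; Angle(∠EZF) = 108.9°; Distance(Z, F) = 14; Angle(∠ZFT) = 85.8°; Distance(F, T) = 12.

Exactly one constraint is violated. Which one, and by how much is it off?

Distance(F, T) = 12 — off by 4.50.

J = (0.00, 0.00) ✓; JV at 59.50° ✓; |JV| = 27.10 ✓; ∠JVG = 140.2° ✓; |VG| = 8.401 ✓; ∠VGA = 132.3° ✓; |GA| = 8.600 ✓; ∠(GA, AE) = 90.00° ✓; |AE| = 10.40 ✓; ∠AEZ = 96.90° ✓; |EZ| = 23.90 ✓; ∠EZF = 108.9° ✓; |ZF| = 14.00 ✓; ∠ZFT = 85.80° ✓; |FT| = 7.500 ✗.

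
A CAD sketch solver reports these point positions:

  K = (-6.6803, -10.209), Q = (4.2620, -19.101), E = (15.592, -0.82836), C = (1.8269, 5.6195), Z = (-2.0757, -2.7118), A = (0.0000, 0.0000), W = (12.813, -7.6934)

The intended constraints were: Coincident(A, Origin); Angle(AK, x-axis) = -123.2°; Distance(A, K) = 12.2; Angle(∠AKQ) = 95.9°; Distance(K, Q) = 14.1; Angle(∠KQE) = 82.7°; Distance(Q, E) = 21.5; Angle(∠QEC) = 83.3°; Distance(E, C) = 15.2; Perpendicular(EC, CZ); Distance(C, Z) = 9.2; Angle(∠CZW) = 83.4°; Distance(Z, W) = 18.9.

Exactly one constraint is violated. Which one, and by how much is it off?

Distance(Z, W) = 18.9 — off by 3.20.

A = (0.00, 0.00) ✓; AK at -123.2° ✓; |AK| = 12.20 ✓; ∠AKQ = 95.90° ✓; |KQ| = 14.10 ✓; ∠KQE = 82.70° ✓; |QE| = 21.50 ✓; ∠QEC = 83.30° ✓; |EC| = 15.20 ✓; ∠(EC, CZ) = 90.00° ✓; |CZ| = 9.200 ✓; ∠CZW = 83.40° ✓; |ZW| = 15.70 ✗.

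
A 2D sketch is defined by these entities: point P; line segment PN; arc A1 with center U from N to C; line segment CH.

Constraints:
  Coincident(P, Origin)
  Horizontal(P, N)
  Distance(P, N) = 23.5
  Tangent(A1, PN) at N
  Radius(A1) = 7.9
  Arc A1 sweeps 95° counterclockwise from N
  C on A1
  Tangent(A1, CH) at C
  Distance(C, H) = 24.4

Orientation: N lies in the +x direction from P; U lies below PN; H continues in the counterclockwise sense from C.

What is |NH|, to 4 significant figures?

33.39

On A1, N sits at bearing 90° from U; a 95° counterclockwise sweep puts C at bearing 185°, so C = U + 7.9·(cos 185°, sin 185°) = (15.63, -8.589). Since A1 is tangent to CH there, UC ⟂ CH, so CH runs along (−sin 185°, cos 185°); with |CH| = 24.4, H = (17.76, -32.90). Then |NH| = |H − N| = 33.39.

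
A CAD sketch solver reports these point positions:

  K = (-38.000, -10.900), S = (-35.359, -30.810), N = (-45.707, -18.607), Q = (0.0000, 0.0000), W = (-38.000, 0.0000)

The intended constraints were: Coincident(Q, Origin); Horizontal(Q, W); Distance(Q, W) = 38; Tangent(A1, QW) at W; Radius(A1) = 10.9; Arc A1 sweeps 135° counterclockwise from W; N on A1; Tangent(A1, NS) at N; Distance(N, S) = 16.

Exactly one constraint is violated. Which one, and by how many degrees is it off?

Tangent(A1, NS) at N — off by 4.70°.

Q = (0.00, 0.00) ✓; Q.y = 0.00, W.y = 0.00 ✓; |QW| = 38.00 ✓; ∠(KW, WQ) = 90.00° ✓; |KW| = 10.90 ✓; bearing(K→N) − bearing(K→W) = 135.0° ✓; |KN| = 10.90 ✓; ∠(KN, NS) = 94.70° ✗; |NS| = 16.00 ✓.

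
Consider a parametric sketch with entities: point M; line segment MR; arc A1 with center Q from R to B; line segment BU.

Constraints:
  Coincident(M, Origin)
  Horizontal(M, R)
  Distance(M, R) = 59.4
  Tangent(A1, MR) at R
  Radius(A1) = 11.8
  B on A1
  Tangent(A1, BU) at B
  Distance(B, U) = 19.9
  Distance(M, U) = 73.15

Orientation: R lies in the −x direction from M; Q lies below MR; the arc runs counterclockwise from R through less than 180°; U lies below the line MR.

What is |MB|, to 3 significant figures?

72.3

Checks: |QB| = 11.80 ✓; ∠(QB, BU) = 90.00° ✓; |BU| = 19.90 ✓; |MU| = 73.15 ✓.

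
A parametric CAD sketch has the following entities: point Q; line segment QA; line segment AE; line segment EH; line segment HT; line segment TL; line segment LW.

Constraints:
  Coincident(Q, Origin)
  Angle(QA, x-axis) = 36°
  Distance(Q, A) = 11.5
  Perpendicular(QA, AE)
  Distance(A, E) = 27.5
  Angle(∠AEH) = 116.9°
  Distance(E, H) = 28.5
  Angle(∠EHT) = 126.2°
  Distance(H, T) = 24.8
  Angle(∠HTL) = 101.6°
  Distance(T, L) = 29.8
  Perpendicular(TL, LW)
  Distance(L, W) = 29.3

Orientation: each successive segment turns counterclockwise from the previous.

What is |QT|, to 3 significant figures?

46.4

Q is at the origin; QA runs at 36.0° with length 11.5, so A = (9.30, 6.76). QA is perpendicular to AE, so AE runs at 126°; with |AE| = 27.5, E = (-6.86, 29.0). ∠AEH = 116.9° gives EH at -171° from the x-axis; with |EH| = 28.5, H = (-35.0, 24.5). ∠EHT = 126.2° gives HT at -117° from the x-axis; with |HT| = 24.8, T = (-46.3, 2.42). Then |QT| = |T − Q| = 46.4.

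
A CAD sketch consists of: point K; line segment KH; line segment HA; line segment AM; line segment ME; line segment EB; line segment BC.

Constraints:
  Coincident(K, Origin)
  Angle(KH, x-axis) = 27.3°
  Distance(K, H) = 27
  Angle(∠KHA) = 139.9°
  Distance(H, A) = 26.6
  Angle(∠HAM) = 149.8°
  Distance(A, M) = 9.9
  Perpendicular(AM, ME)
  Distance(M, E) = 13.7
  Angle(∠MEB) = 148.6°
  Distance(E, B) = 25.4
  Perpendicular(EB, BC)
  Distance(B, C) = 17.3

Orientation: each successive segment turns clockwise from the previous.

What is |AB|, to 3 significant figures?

35.5

K is at the origin; KH runs at 27.3° with length 27.0, so H = (24.0, 12.4). ∠KHA = 139.9° gives HA at -12.8° from the x-axis; with |HA| = 26.6, A = (49.9, 6.49). ∠HAM = 149.8° gives AM at -43.0° from the x-axis; with |AM| = 9.9, M = (57.2, -0.261). AM is perpendicular to ME, so ME runs at -133°; with |ME| = 13.7, E = (47.8, -10.3). ∠MEB = 148.6° gives EB at -164° from the x-axis; with |EB| = 25.4, B = (23.4, -17.1). Then |AB| = |B − A| = 35.5.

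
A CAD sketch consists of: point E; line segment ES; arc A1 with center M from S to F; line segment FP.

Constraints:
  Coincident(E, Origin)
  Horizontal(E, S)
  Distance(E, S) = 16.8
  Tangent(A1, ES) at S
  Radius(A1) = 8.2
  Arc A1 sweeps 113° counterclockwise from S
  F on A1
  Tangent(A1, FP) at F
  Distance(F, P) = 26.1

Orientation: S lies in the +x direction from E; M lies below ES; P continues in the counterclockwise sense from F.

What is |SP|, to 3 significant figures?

35.5

E is at the origin; E and S share the same y with |ES| = 16.8 and S on the +x side, so S = (16.8, 0.00). Since A1 is tangent to ES there, MS ⟂ ES, so M = S + (0, -8.2) = (16.8, -8.20). On A1, S sits at bearing 90° from M; a 113° counterclockwise sweep puts F at bearing 203°, so F = M + 8.2·(cos 203°, sin 203°) = (9.25, -11.4). Since A1 is tangent to FP there, MF ⟂ FP, so FP runs along (−sin 203°, cos 203°); with |FP| = 26.1, P = (19.4, -35.4). Then |SP| = |P − S| = 35.5.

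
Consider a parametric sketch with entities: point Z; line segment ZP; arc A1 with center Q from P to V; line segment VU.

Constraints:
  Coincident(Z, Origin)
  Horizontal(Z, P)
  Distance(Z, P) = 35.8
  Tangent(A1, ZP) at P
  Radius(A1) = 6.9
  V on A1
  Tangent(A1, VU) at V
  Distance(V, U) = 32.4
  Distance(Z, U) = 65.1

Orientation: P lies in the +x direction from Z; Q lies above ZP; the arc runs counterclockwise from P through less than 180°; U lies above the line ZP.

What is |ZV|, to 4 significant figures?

42.20

Checks: |QV| = 6.900 ✓; ∠(QV, VU) = 90.00° ✓; |VU| = 32.40 ✓; |ZU| = 65.10 ✓.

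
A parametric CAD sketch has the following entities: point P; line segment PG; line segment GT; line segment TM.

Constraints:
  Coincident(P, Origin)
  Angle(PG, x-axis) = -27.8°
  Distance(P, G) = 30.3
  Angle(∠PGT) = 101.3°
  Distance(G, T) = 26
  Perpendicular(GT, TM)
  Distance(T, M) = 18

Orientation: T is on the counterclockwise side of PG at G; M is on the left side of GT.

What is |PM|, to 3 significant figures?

34.0

P is at the origin; PG runs at -27.8° with length 30.3, so G = 30.3·(cos -27.8°, sin -27.8°) = (26.8, -14.1). ∠PGT = 101.3°, so GT runs at -27.8° + (180° − 101.3°) = 50.9° from the x-axis; with |GT| = 26.0, T = G + 26.0·(cos 50.9°, sin 50.9°) = (43.2, 6.05). GT ⟂ TM; with |TM| = 18.0 on the left of GT, M = T + 18.0·(-0.776, 0.631) = (29.2, 17.4). Then |PM| = |M − P| = 34.0.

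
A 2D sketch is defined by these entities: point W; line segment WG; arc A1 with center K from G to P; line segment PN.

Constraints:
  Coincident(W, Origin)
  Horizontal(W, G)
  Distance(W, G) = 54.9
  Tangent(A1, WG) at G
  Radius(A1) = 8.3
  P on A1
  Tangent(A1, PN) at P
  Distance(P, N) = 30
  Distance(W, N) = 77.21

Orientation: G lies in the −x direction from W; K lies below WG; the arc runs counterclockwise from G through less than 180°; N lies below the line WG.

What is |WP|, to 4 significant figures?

63.47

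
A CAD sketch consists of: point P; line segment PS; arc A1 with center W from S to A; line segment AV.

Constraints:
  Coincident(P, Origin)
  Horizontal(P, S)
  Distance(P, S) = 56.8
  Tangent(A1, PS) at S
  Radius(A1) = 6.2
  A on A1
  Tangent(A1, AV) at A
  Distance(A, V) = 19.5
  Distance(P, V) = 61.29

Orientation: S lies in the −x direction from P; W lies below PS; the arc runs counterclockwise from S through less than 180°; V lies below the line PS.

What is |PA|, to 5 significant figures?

63.124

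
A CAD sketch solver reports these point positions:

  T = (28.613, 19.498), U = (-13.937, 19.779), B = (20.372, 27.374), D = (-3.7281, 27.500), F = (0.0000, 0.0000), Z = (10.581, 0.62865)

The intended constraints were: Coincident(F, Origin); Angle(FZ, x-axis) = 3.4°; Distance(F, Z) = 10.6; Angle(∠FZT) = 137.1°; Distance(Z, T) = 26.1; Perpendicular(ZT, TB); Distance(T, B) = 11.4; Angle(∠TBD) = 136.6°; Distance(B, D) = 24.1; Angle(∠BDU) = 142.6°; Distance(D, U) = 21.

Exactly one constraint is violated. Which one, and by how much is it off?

Distance(D, U) = 21 — off by 8.20.

F = (0.00, 0.00) ✓; FZ at 3.400° ✓; |FZ| = 10.60 ✓; ∠FZT = 137.1° ✓; |ZT| = 26.10 ✓; ∠(ZT, TB) = 90.00° ✓; |TB| = 11.40 ✓; ∠TBD = 136.6° ✓; |BD| = 24.10 ✓; ∠BDU = 142.6° ✓; |DU| = 12.80 ✗.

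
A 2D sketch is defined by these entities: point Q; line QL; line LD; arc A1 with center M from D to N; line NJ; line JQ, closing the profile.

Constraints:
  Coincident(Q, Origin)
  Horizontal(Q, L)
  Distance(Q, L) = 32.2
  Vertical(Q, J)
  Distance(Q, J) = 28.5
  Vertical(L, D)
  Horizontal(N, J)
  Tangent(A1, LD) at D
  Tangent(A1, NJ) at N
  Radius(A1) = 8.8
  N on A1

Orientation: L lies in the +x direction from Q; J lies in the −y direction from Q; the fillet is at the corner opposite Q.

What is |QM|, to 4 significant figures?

30.59

QJ is vertical with |QJ| = 28.5 and J on the −y side, so J = (0.000, -28.50). The virtual corner opposite Q is at (32.20, -28.50). Since A1 is tangent to LD there, MD ⟂ LD and tangency of A1 to NJ means the radius MN is perpendicular to NJ, with radius 8.8, so the center M sits 8.8 in from both sides at M = (23.40, -19.70). Then |QM| = |M − Q| = 30.59.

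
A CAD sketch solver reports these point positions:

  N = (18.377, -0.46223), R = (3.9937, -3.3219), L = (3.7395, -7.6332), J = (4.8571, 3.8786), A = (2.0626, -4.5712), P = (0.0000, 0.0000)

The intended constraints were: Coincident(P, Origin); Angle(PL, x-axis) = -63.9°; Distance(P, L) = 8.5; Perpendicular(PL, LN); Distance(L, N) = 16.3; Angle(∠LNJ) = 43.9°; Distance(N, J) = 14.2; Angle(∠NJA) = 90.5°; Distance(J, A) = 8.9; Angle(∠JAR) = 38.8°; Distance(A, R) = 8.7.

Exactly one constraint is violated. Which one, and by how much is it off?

Distance(A, R) = 8.7 — off by 6.40.

P = (0.00, 0.00) ✓; PL at -63.90° ✓; |PL| = 8.500 ✓; ∠(PL, LN) = 90.00° ✓; |LN| = 16.30 ✓; ∠LNJ = 43.90° ✓; |NJ| = 14.20 ✓; ∠NJA = 90.50° ✓; |JA| = 8.900 ✓; ∠JAR = 38.80° ✓; |AR| = 2.300 ✗.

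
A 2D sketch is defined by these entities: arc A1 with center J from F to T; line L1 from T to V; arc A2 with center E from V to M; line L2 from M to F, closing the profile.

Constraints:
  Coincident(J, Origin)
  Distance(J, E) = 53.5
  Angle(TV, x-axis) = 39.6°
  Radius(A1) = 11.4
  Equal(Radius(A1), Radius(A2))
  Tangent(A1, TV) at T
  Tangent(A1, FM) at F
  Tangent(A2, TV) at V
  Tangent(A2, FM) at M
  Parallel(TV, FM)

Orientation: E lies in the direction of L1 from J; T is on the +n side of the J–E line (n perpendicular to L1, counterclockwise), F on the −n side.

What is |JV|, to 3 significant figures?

54.7

The slot axis is L1's direction at 39.6°, so u = (cos 39.6°, sin 39.6°) = (0.771, 0.637) and n = (−sin 39.6°, cos 39.6°) = (-0.637, 0.771). J is at the origin and E lies 53.5 along u from J, so E = 53.5·u = (41.2, 34.1). Tangency of A1 to both parallel lines with radius 11.4 puts T and F at J ± 11.4·n: T = (-7.27, 8.78), F = (7.27, -8.78). Equal radii place V and M the same way about E: V = E + 11.4·n = (34.0, 42.9), M = E − 11.4·n = (48.5, 25.3). Then |JV| = |V − J| = 54.7.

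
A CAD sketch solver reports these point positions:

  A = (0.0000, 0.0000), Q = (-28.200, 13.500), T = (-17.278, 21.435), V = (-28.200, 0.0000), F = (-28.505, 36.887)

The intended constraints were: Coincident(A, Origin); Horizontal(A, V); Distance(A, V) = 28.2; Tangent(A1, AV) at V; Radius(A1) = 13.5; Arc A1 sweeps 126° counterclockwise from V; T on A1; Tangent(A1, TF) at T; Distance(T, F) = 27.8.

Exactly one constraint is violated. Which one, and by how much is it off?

Distance(T, F) = 27.8 — off by 8.70.

A = (0.00, 0.00) ✓; A.y = 0.00, V.y = 0.00 ✓; |AV| = 28.20 ✓; ∠(QV, VA) = 90.00° ✓; |QV| = 13.50 ✓; bearing(Q→T) − bearing(Q→V) = 126.0° ✓; |QT| = 13.50 ✓; ∠(QT, TF) = 90.00° ✓; |TF| = 19.10 ✗.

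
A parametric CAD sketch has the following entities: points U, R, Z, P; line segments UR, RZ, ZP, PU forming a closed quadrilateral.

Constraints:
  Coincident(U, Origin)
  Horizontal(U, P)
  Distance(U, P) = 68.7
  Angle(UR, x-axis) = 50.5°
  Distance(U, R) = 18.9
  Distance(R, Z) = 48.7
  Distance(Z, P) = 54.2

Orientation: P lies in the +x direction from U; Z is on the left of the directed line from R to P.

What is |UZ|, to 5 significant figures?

67.547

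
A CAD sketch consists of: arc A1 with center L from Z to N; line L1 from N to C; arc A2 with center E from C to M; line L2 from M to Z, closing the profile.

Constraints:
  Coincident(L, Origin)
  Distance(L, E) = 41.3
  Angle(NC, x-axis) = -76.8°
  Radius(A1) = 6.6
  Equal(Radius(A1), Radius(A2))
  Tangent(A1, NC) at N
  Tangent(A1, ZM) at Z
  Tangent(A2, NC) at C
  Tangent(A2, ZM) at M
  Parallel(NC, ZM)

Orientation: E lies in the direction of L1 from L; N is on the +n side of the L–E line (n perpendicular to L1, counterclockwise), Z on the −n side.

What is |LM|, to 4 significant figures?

41.82

The slot axis is L1's direction at -76.8°, so u = (cos -76.8°, sin -76.8°) = (0.2284, -0.9736) and n = (−sin -76.8°, cos -76.8°) = (0.9736, 0.2284). L is at the origin and E lies 41.3 along u from L, so E = 41.3·u = (9.431, -40.21). Tangency of A1 to both parallel lines with radius 6.6 puts N and Z at L ± 6.6·n: N = (6.426, 1.507), Z = (-6.426, -1.507). Equal radii place C and M the same way about E: C = E + 6.6·n = (15.86, -38.70), M = E − 6.6·n = (3.005, -41.72). Then |LM| = |M − L| = 41.82.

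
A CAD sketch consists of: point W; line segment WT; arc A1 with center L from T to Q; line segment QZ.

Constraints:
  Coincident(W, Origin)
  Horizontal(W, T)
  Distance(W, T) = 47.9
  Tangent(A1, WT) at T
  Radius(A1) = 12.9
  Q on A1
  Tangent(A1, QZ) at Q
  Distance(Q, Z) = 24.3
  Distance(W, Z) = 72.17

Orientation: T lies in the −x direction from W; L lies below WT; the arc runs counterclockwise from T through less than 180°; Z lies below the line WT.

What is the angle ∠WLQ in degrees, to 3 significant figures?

161°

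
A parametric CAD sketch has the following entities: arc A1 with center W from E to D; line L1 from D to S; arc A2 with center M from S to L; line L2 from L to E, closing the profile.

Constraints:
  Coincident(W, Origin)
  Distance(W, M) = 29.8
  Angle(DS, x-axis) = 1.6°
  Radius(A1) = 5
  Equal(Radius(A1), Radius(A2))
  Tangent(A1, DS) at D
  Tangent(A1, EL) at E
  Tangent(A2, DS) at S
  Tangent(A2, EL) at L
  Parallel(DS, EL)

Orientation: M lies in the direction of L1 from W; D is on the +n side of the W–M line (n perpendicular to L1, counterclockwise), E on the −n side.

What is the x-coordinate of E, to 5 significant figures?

0.13961

The slot axis is L1's direction at 1.6°, so u = (cos 1.6°, sin 1.6°) = (0.99961, 0.027922) and n = (−sin 1.6°, cos 1.6°) = (-0.027922, 0.99961). W is at the origin and M lies 29.8 along u from W, so M = 29.8·u = (29.788, 0.83206). Tangency of A1 to both parallel lines with radius 5.0 puts D and E at W ± 5.0·n: D = (-0.13961, 4.9981), E = (0.13961, -4.9981). So E.x = 0.13961.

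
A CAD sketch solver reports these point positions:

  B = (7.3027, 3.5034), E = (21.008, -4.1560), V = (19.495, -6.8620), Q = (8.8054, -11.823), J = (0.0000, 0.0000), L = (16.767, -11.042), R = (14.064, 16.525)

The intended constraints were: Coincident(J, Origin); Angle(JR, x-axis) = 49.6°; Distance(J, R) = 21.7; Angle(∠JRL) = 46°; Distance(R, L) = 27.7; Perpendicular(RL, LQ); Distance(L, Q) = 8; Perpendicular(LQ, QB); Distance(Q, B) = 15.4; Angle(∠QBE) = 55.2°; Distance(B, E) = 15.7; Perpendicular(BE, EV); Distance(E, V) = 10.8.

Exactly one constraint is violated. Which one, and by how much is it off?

Distance(E, V) = 10.8 — off by 7.70.

J = (0.00, 0.00) ✓; JR at 49.60° ✓; |JR| = 21.70 ✓; ∠JRL = 46.00° ✓; |RL| = 27.70 ✓; ∠(RL, LQ) = 90.00° ✓; |LQ| = 8.000 ✓; ∠(LQ, QB) = 90.00° ✓; |QB| = 15.40 ✓; ∠QBE = 55.20° ✓; |BE| = 15.70 ✓; ∠(BE, EV) = 90.01° ✓; |EV| = 3.100 ✗.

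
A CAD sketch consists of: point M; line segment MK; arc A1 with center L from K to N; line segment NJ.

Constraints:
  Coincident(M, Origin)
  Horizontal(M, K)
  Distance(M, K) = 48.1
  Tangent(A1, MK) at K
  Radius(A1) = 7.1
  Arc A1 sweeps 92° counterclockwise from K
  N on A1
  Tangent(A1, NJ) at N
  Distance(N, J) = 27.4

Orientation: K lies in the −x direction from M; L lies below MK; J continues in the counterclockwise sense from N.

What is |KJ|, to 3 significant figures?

35.3

On A1, K sits at bearing 90° from L; a 92° counterclockwise sweep puts N at bearing 182°, so N = L + 7.1·(cos 182°, sin 182°) = (-55.2, -7.35). The tangent condition forces LN to be normal to NJ, so NJ runs along (−sin 182°, cos 182°); with |NJ| = 27.4, J = (-54.2, -34.7). Then |KJ| = |J − K| = 35.3.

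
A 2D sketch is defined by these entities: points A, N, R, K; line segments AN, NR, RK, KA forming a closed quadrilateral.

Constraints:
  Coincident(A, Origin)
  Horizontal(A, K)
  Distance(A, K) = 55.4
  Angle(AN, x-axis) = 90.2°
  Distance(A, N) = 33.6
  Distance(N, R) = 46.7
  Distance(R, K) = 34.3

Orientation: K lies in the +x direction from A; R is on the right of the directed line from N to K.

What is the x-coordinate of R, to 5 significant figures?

21.944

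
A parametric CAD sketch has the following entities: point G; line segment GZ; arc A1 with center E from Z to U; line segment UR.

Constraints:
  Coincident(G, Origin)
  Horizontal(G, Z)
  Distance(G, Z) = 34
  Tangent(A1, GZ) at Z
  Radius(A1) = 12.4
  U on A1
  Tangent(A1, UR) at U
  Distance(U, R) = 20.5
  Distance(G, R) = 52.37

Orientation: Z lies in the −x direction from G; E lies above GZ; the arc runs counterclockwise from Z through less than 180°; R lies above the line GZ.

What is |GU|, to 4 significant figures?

32.04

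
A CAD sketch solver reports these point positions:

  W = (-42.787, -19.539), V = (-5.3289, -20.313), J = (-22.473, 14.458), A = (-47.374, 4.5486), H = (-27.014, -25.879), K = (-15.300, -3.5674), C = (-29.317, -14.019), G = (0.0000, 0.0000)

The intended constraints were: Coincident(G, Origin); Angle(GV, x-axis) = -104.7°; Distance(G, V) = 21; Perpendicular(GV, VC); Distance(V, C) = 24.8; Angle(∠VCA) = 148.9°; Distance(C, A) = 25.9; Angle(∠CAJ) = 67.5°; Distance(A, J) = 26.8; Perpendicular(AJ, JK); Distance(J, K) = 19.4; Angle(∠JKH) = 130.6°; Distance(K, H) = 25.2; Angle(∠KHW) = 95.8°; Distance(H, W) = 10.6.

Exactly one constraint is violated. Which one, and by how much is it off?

Distance(H, W) = 10.6 — off by 6.40.

G = (0.00, 0.00) ✓; GV at -104.7° ✓; |GV| = 21.00 ✓; ∠(GV, VC) = 90.00° ✓; |VC| = 24.80 ✓; ∠VCA = 148.9° ✓; |CA| = 25.90 ✓; ∠CAJ = 67.50° ✓; |AJ| = 26.80 ✓; ∠(AJ, JK) = 90.00° ✓; |JK| = 19.40 ✓; ∠JKH = 130.6° ✓; |KH| = 25.20 ✓; ∠KHW = 95.80° ✓; |HW| = 17.00 ✗.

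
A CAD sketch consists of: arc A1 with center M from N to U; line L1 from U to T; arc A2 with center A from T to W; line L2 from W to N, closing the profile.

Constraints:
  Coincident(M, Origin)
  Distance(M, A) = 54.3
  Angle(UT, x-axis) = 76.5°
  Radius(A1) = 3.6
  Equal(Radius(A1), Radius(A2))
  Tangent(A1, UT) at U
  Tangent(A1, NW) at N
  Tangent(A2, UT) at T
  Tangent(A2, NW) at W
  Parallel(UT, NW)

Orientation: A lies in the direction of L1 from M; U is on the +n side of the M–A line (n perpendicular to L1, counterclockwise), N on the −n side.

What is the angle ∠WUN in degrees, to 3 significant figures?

82.4°

The slot axis is L1's direction at 76.5°, so u = (cos 76.5°, sin 76.5°) = (0.233, 0.972) and n = (−sin 76.5°, cos 76.5°) = (-0.972, 0.233). M is at the origin and A lies 54.3 along u from M, so A = 54.3·u = (12.7, 52.8). Tangency of A1 to both parallel lines with radius 3.6 puts U and N at M ± 3.6·n: U = (-3.50, 0.840), N = (3.50, -0.840). Equal radii place T and W the same way about A: T = A + 3.6·n = (9.18, 53.6), W = A − 3.6·n = (16.2, 52.0). Then cos ∠WUN = UW·UN / (|UW||UN|), giving 82.4°.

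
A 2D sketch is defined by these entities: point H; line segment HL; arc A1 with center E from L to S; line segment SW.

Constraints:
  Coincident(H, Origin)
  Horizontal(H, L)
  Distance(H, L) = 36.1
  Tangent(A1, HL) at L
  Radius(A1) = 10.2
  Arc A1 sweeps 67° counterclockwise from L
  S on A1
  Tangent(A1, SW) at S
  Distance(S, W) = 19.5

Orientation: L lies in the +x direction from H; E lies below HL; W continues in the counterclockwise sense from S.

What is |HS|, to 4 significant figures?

27.42

H is at the origin; HL is horizontal with |HL| = 36.1 and L on the +x side, so L = (36.10, 0.000). Tangency of A1 to HL means the radius EL is perpendicular to HL, so E = L + (0, -10.2) = (36.10, -10.20). On A1, L sits at bearing 90° from E; a 67° counterclockwise sweep puts S at bearing 157°, so S = E + 10.2·(cos 157°, sin 157°) = (26.71, -6.215). Then |HS| = |S − H| = 27.42.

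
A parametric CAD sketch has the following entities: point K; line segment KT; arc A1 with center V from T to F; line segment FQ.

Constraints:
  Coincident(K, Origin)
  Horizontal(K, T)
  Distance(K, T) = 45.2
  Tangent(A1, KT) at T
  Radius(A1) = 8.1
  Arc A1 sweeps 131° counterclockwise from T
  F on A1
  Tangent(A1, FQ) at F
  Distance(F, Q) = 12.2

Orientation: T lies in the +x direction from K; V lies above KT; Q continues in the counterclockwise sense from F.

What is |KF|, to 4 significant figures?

53.04

K is at the origin; KT is horizontal with |KT| = 45.2 and T on the +x side, so T = (45.20, 0.000). A1 meets KT tangentially, so VT is at right angles to KT, so V = T + (0, 8.1) = (45.20, 8.100). On A1, T sits at bearing -90° from V; a 131° counterclockwise sweep puts F at bearing 41°, so F = V + 8.1·(cos 41°, sin 41°) = (51.31, 13.41). Then |KF| = |F − K| = 53.04.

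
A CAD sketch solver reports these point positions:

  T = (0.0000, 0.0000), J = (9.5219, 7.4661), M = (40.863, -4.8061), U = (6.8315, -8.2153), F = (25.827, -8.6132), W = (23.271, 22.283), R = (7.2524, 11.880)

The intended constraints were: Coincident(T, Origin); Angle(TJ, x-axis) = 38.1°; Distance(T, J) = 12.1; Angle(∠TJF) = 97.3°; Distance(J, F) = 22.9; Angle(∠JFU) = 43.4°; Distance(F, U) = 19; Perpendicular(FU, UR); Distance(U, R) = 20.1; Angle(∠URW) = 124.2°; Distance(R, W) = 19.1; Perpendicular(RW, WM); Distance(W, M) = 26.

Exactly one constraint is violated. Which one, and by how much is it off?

Distance(W, M) = 26 — off by 6.30.

T = (0.00, 0.00) ✓; TJ at 38.10° ✓; |TJ| = 12.10 ✓; ∠TJF = 97.30° ✓; |JF| = 22.90 ✓; ∠JFU = 43.40° ✓; |FU| = 19.00 ✓; ∠(FU, UR) = 90.00° ✓; |UR| = 20.10 ✓; ∠URW = 124.2° ✓; |RW| = 19.10 ✓; ∠(RW, WM) = 90.00° ✓; |WM| = 32.30 ✗.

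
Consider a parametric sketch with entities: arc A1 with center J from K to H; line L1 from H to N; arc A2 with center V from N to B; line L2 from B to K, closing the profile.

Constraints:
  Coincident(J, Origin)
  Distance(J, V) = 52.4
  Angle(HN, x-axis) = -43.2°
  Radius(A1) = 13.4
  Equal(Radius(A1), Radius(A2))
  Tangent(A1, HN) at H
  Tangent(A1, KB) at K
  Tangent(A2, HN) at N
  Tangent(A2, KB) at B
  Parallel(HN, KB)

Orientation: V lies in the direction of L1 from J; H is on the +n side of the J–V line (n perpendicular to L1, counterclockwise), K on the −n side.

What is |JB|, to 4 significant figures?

54.09

The slot axis is L1's direction at -43.2°, so u = (cos -43.2°, sin -43.2°) = (0.7290, -0.6845) and n = (−sin -43.2°, cos -43.2°) = (0.6845, 0.7290). J is at the origin and V lies 52.4 along u from J, so V = 52.4·u = (38.20, -35.87). Tangency of A1 to both parallel lines with radius 13.4 puts H and K at J ± 13.4·n: H = (9.173, 9.768), K = (-9.173, -9.768). Equal radii place N and B the same way about V: N = V + 13.4·n = (47.37, -26.10), B = V − 13.4·n = (29.03, -45.64). Then |JB| = |B − J| = 54.09.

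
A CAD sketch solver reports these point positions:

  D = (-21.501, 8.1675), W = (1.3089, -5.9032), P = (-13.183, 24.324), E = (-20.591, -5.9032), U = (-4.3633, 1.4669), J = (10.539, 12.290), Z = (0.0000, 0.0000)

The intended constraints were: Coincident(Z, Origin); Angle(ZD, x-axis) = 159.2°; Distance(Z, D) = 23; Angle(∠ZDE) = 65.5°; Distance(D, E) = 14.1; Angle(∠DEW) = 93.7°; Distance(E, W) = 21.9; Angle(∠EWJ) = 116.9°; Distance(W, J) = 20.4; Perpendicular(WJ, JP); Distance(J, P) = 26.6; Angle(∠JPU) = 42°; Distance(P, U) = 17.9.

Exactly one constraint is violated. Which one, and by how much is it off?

Distance(P, U) = 17.9 — off by 6.60.

Z = (0.00, 0.00) ✓; ZD at 159.2° ✓; |ZD| = 23.00 ✓; ∠ZDE = 65.50° ✓; |DE| = 14.10 ✓; ∠DEW = 93.70° ✓; |EW| = 21.90 ✓; ∠EWJ = 116.9° ✓; |WJ| = 20.40 ✓; ∠(WJ, JP) = 90.00° ✓; |JP| = 26.60 ✓; ∠JPU = 42.00° ✓; |PU| = 24.50 ✗.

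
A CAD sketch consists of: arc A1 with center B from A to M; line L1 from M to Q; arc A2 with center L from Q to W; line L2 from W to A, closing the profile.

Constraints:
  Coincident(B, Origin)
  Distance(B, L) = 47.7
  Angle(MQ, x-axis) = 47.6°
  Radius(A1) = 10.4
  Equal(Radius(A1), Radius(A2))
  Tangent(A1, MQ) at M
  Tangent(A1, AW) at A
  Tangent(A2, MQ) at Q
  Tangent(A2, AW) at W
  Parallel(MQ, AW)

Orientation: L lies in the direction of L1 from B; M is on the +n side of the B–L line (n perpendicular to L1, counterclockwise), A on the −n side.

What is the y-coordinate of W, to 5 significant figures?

28.212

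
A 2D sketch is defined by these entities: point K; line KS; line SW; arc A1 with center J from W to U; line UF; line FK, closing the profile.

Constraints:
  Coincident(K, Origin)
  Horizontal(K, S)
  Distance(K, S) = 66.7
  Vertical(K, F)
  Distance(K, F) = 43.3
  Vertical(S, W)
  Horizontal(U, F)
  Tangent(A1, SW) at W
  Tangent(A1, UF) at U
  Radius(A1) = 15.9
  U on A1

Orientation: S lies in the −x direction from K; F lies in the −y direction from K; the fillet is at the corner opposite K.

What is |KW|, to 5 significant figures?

72.109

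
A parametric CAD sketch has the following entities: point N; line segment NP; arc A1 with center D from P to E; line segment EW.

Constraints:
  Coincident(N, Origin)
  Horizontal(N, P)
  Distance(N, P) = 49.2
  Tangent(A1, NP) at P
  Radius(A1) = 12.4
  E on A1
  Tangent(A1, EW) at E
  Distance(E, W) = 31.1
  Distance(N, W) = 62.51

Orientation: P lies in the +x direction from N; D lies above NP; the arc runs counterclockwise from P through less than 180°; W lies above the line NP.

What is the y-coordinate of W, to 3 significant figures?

45.3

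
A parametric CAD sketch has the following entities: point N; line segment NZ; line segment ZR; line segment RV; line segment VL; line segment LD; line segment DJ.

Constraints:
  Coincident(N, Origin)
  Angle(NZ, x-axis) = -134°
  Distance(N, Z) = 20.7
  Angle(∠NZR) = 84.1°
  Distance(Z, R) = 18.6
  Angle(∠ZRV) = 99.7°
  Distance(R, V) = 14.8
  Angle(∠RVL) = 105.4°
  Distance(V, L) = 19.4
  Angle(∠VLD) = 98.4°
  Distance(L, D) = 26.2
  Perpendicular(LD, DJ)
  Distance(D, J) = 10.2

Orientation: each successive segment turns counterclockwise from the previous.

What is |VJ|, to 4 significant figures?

30.39

N is at the origin; NZ runs at -134.0° with length 20.7, so Z = (-14.38, -14.89). ∠NZR = 84.1° gives ZR at -38.10° from the x-axis; with |ZR| = 18.6, R = (0.2576, -26.37). ∠ZRV = 99.7° gives RV at 42.20° from the x-axis; with |RV| = 14.8, V = (11.22, -16.43). ∠RVL = 105.4° gives VL at 116.8° from the x-axis; with |VL| = 19.4, L = (2.474, 0.8904). ∠VLD = 98.4° gives LD at -161.6° from the x-axis; with |LD| = 26.2, D = (-22.39, -7.380). LD is perpendicular to DJ, so DJ runs at -71.60°; with |DJ| = 10.2, J = (-19.17, -17.06). Then |VJ| = |J − V| = 30.39.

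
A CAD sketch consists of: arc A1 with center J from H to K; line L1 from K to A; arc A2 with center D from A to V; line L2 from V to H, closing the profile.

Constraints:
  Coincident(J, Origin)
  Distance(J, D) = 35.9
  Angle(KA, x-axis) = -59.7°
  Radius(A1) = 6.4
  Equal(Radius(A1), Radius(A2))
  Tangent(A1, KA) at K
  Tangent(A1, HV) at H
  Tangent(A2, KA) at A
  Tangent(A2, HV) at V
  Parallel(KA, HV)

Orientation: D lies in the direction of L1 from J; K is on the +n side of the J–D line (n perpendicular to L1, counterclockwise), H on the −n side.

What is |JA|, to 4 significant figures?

36.47

Tangency of A1 to both parallel lines with radius 6.4 puts K and H at J ± 6.4·n: K = (5.526, 3.229), H = (-5.526, -3.229). Equal radii place A and V the same way about D: A = D + 6.4·n = (23.64, -27.77), V = D − 6.4·n = (12.59, -34.22). Then |JA| = |A − J| = 36.47.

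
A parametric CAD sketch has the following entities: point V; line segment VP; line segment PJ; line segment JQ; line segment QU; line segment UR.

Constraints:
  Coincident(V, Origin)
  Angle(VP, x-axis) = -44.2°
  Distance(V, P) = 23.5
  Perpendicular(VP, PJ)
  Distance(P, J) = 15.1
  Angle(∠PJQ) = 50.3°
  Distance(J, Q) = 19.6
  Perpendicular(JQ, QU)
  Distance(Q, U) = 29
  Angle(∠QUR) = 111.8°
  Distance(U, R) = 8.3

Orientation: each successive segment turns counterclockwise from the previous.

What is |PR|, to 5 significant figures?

20.588

V is at the origin; VP runs at -44.2° with length 23.5, so P = (16.847, -16.383). VP is perpendicular to PJ, so PJ runs at 45.800°; with |PJ| = 15.1, J = (27.375, -5.5580). ∠PJQ = 50.3° gives JQ at 175.50° from the x-axis; with |JQ| = 19.6, Q = (7.8350, -4.0202). JQ is perpendicular to QU, so QU runs at -94.500°; with |QU| = 29.0, U = (5.5597, -32.931). ∠QUR = 111.8° gives UR at -26.300° from the x-axis; with |UR| = 8.3, R = (13.001, -36.608). Then |PR| = |R − P| = 20.588.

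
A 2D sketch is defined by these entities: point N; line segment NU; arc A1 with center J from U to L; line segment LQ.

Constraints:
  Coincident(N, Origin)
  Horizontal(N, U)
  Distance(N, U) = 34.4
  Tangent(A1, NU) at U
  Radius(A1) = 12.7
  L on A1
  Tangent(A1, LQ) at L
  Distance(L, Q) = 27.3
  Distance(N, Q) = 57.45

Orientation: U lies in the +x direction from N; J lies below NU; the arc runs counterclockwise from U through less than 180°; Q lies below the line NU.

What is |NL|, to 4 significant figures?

30.81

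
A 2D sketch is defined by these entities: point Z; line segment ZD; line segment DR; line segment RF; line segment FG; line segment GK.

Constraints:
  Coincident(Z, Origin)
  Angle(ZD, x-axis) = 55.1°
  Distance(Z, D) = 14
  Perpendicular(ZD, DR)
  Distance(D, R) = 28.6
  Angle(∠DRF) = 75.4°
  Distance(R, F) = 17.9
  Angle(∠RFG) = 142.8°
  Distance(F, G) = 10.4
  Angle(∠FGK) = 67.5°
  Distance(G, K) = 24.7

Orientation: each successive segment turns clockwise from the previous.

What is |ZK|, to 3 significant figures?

16.8

Z is at the origin; ZD runs at 55.1° with length 14.0, so D = (8.01, 11.5). ZD ⟂ DR, so DR runs at -34.9°; with |DR| = 28.6, R = (31.5, -4.88). ∠DRF = 75.4° gives RF at -140° from the x-axis; with |RF| = 17.9, F = (17.9, -16.5). ∠RFG = 142.8° gives FG at -177° from the x-axis; with |FG| = 10.4, G = (7.47, -17.1). ∠FGK = 67.5° gives GK at 70.8° from the x-axis; with |GK| = 24.7, K = (15.6, 6.22). Then |ZK| = |K − Z| = 16.8.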